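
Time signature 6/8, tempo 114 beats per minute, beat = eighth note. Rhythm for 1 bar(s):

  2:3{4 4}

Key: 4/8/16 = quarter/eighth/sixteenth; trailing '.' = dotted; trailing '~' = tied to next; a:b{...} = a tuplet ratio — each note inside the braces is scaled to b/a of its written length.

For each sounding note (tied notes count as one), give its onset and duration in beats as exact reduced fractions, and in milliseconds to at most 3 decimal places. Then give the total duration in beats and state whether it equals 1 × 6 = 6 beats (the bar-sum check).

1) 0.0ms=0b +1578.947ms=3b
2) 1578.947ms=3b +1578.947ms=3b
Σ=6b of 6 (114bpm 6/8) — PASS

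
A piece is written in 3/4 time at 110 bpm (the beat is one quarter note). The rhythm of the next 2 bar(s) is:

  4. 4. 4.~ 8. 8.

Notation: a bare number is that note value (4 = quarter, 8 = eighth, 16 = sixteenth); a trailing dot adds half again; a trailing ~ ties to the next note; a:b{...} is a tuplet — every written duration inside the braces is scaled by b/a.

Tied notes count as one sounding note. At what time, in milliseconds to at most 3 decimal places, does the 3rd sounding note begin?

note 3 onset = 3b = 1636.364ms

1. 0.0ms @ 0 + 818.182ms (3/2)
2. 818.182ms @ 3/2 + 818.182ms (3/2)
3. 1636.364ms @ 3 + 1227.273ms (9/4)
4. 2863.636ms @ 21/4 + 409.091ms (3/4)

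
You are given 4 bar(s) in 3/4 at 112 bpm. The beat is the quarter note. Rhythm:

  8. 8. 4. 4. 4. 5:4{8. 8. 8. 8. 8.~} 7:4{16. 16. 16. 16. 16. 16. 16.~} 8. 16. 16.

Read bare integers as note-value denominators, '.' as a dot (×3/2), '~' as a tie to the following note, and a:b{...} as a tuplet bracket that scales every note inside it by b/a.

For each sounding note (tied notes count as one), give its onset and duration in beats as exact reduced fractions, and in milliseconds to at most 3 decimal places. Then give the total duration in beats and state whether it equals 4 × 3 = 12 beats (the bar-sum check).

1) 0.0ms=0b +401.786ms=3/4b
2) 401.786ms=3/4b +401.786ms=3/4b
3) 803.571ms=3/2b +803.571ms=3/2b
4) 1607.143ms=3b +803.571ms=3/2b
5) 2410.714ms=9/2b +803.571ms=3/2b
6) 3214.286ms=6b +321.429ms=3/5b
7) 3535.714ms=33/5b +321.429ms=3/5b
8) 3857.143ms=36/5b +321.429ms=3/5b
9) 4178.571ms=39/5b +321.429ms=3/5b
10) 4500.0ms=42/5b +436.224ms=57/70b
11) 4936.224ms=129/14b +114.796ms=3/14b
12) 5051.02ms=66/7b +114.796ms=3/14b
13) 5165.816ms=135/14b +114.796ms=3/14b
14) 5280.612ms=69/7b +114.796ms=3/14b
15) 5395.408ms=141/14b +114.796ms=3/14b
16) 5510.204ms=72/7b +516.582ms=27/28b
17) 6026.786ms=45/4b +200.893ms=3/8b
18) 6227.679ms=93/8b +200.893ms=3/8b
Σ=12b of 12 (112bpm 3/4) — PASS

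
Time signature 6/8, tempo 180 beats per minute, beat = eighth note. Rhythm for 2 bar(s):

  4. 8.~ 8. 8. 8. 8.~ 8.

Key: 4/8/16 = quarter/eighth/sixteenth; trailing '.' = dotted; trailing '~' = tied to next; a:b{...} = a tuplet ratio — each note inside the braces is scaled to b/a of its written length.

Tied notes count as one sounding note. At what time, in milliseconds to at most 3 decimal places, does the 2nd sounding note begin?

1. 0.0ms @ 0 + 1000.0ms (3)
2. 1000.0ms @ 3 + 1000.0ms (3)
3. 2000.0ms @ 6 + 500.0ms (3/2)
4. 2500.0ms @ 15/2 + 500.0ms (3/2)
5. 3000.0ms @ 9 + 1000.0ms (3)

note 2 onset = 3b = 1000.0ms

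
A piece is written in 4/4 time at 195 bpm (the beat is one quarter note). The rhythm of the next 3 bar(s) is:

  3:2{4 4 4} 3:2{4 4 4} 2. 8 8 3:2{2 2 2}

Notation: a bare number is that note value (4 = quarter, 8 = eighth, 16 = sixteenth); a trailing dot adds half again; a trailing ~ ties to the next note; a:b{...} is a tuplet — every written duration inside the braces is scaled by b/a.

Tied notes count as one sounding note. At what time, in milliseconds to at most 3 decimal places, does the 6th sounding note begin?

1. 0.0ms @ 0 + 205.128ms (2/3)
2. 205.128ms @ 2/3 + 205.128ms (2/3)
3. 410.256ms @ 4/3 + 205.128ms (2/3)
4. 615.385ms @ 2 + 205.128ms (2/3)
5. 820.513ms @ 8/3 + 205.128ms (2/3)
6. 1025.641ms @ 10/3 + 205.128ms (2/3)
7. 1230.769ms @ 4 + 923.077ms (3)
8. 2153.846ms @ 7 + 153.846ms (1/2)
9. 2307.692ms @ 15/2 + 153.846ms (1/2)
10. 2461.538ms @ 8 + 410.256ms (4/3)
11. 2871.795ms @ 28/3 + 410.256ms (4/3)
12. 3282.051ms @ 32/3 + 410.256ms (4/3)

note 6 onset = 10/3b = 1025.641ms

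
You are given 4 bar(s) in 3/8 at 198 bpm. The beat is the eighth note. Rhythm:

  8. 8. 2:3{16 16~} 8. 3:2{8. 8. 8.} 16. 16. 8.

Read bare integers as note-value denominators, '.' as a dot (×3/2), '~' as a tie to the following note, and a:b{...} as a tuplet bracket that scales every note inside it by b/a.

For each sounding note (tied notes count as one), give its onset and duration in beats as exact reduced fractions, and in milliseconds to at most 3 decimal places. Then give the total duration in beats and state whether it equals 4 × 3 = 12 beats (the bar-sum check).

1) 0.0ms=0b +454.545ms=3/2b
2) 454.545ms=3/2b +454.545ms=3/2b
3) 909.091ms=3b +227.273ms=3/4b
4) 1136.364ms=15/4b +681.818ms=9/4b
5) 1818.182ms=6b +303.03ms=1b
6) 2121.212ms=7b +303.03ms=1b
7) 2424.242ms=8b +303.03ms=1b
8) 2727.273ms=9b +227.273ms=3/4b
9) 2954.545ms=39/4b +227.273ms=3/4b
10) 3181.818ms=21/2b +454.545ms=3/2b
Σ=12b of 12 (198bpm 3/8) — PASS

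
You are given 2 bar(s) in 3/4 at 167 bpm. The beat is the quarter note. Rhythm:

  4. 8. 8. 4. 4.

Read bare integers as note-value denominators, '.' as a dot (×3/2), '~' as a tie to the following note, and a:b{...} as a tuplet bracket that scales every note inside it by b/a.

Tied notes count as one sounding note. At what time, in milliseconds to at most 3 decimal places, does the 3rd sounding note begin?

note 3 onset = 9/4b = 808.383ms

1. 0.0ms @ 0 + 538.922ms (3/2)
2. 538.922ms @ 3/2 + 269.461ms (3/4)
3. 808.383ms @ 9/4 + 269.461ms (3/4)
4. 1077.844ms @ 3 + 538.922ms (3/2)
5. 1616.766ms @ 9/2 + 538.922ms (3/2)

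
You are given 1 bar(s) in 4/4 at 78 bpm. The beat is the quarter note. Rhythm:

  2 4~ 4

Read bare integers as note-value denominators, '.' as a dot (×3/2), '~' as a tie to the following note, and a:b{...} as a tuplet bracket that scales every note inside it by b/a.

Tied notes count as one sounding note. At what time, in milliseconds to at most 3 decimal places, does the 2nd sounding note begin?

note 2 onset = 2b = 1538.462ms

1. 0.0ms @ 0 + 1538.462ms (2)
2. 1538.462ms @ 2 + 1538.462ms (2)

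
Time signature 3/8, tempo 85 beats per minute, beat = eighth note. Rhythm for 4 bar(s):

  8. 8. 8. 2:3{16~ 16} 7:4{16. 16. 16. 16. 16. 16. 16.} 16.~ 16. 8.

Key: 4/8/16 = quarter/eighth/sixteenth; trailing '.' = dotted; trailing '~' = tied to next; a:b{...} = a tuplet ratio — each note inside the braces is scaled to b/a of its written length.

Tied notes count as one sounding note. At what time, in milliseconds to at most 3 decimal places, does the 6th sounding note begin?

1. 0.0ms @ 0 + 1058.824ms (3/2)
2. 1058.824ms @ 3/2 + 1058.824ms (3/2)
3. 2117.647ms @ 3 + 1058.824ms (3/2)
4. 3176.471ms @ 9/2 + 1058.824ms (3/2)
5. 4235.294ms @ 6 + 302.521ms (3/7)
6. 4537.815ms @ 45/7 + 302.521ms (3/7)
7. 4840.336ms @ 48/7 + 302.521ms (3/7)
8. 5142.857ms @ 51/7 + 302.521ms (3/7)
9. 5445.378ms @ 54/7 + 302.521ms (3/7)
10. 5747.899ms @ 57/7 + 302.521ms (3/7)
11. 6050.42ms @ 60/7 + 302.521ms (3/7)
12. 6352.941ms @ 9 + 1058.824ms (3/2)
13. 7411.765ms @ 21/2 + 1058.824ms (3/2)

note 6 onset = 45/7b = 4537.815ms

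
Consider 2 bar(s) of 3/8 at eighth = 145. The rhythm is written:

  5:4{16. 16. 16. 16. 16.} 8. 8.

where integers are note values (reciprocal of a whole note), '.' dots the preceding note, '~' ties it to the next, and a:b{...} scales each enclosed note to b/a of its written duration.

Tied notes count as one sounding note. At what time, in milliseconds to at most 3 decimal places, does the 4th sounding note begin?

note 4 onset = 9/5b = 744.828ms

1. 0.0ms @ 0 + 248.276ms (3/5)
2. 248.276ms @ 3/5 + 248.276ms (3/5)
3. 496.552ms @ 6/5 + 248.276ms (3/5)
4. 744.828ms @ 9/5 + 248.276ms (3/5)
5. 993.103ms @ 12/5 + 248.276ms (3/5)
6. 1241.379ms @ 3 + 620.69ms (3/2)
7. 1862.069ms @ 9/2 + 620.69ms (3/2)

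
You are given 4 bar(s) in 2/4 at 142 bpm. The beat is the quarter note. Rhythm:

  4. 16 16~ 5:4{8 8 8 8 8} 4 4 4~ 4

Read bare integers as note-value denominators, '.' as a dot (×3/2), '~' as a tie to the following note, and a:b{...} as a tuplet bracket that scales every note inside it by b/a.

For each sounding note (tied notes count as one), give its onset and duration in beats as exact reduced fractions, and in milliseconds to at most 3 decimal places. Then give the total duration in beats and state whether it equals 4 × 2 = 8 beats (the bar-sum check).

1) 0.0ms=0b +633.803ms=3/2b
2) 633.803ms=3/2b +105.634ms=1/4b
3) 739.437ms=7/4b +274.648ms=13/20b
4) 1014.085ms=12/5b +169.014ms=2/5b
5) 1183.099ms=14/5b +169.014ms=2/5b
6) 1352.113ms=16/5b +169.014ms=2/5b
7) 1521.127ms=18/5b +169.014ms=2/5b
8) 1690.141ms=4b +422.535ms=1b
9) 2112.676ms=5b +422.535ms=1b
10) 2535.211ms=6b +845.07ms=2b
Σ=8b of 8 (142bpm 2/4) — PASS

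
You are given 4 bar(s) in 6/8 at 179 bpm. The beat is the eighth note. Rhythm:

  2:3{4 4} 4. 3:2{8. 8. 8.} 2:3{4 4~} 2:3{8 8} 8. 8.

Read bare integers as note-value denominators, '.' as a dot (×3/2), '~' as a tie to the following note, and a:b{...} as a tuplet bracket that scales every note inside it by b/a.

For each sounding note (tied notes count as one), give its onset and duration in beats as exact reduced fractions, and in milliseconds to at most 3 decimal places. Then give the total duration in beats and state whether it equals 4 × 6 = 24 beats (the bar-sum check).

1) 0.0ms=0b +1005.587ms=3b
2) 1005.587ms=3b +1005.587ms=3b
3) 2011.173ms=6b +1005.587ms=3b
4) 3016.76ms=9b +335.196ms=1b
5) 3351.955ms=10b +335.196ms=1b
6) 3687.151ms=11b +335.196ms=1b
7) 4022.346ms=12b +1005.587ms=3b
8) 5027.933ms=15b +1508.38ms=9/2b
9) 6536.313ms=39/2b +502.793ms=3/2b
10) 7039.106ms=21b +502.793ms=3/2b
11) 7541.899ms=45/2b +502.793ms=3/2b
Σ=24b of 24 (179bpm 6/8) — PASS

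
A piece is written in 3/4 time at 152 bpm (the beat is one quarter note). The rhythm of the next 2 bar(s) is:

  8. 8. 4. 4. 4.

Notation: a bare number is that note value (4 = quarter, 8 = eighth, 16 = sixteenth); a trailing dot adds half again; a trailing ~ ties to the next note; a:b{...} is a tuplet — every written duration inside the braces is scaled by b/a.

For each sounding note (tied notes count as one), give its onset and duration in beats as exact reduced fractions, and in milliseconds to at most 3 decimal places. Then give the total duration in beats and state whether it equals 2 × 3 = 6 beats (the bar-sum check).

1) 0.0ms=0b +296.053ms=3/4b
2) 296.053ms=3/4b +296.053ms=3/4b
3) 592.105ms=3/2b +592.105ms=3/2b
4) 1184.211ms=3b +592.105ms=3/2b
5) 1776.316ms=9/2b +592.105ms=3/2b
Σ=6b of 6 (152bpm 3/4) — PASS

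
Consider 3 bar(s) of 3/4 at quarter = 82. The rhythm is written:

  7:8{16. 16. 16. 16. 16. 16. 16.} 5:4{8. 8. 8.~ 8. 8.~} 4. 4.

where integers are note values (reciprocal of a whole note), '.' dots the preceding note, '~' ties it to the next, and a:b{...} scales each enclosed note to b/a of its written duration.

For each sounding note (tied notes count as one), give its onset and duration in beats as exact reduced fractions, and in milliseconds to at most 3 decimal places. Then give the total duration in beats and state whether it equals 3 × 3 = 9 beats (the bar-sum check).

1) 0.0ms=0b +313.589ms=3/7b
2) 313.589ms=3/7b +313.589ms=3/7b
3) 627.178ms=6/7b +313.589ms=3/7b
4) 940.767ms=9/7b +313.589ms=3/7b
5) 1254.355ms=12/7b +313.589ms=3/7b
6) 1567.944ms=15/7b +313.589ms=3/7b
7) 1881.533ms=18/7b +313.589ms=3/7b
8) 2195.122ms=3b +439.024ms=3/5b
9) 2634.146ms=18/5b +439.024ms=3/5b
10) 3073.171ms=21/5b +878.049ms=6/5b
11) 3951.22ms=27/5b +1536.585ms=21/10b
12) 5487.805ms=15/2b +1097.561ms=3/2b
Σ=9b of 9 (82bpm 3/4) — PASS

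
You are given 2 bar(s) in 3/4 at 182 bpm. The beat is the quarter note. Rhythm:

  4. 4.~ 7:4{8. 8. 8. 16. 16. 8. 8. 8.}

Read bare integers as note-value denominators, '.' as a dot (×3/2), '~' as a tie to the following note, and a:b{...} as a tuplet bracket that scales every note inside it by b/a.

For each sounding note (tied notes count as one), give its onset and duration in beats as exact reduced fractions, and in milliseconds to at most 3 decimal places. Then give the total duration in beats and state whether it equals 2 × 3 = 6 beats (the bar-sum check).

1) 0.0ms=0b +494.505ms=3/2b
2) 494.505ms=3/2b +635.793ms=27/14b
3) 1130.298ms=24/7b +141.287ms=3/7b
4) 1271.586ms=27/7b +141.287ms=3/7b
5) 1412.873ms=30/7b +70.644ms=3/14b
6) 1483.516ms=9/2b +70.644ms=3/14b
7) 1554.16ms=33/7b +141.287ms=3/7b
8) 1695.447ms=36/7b +141.287ms=3/7b
9) 1836.735ms=39/7b +141.287ms=3/7b
Σ=6b of 6 (182bpm 3/4) — PASS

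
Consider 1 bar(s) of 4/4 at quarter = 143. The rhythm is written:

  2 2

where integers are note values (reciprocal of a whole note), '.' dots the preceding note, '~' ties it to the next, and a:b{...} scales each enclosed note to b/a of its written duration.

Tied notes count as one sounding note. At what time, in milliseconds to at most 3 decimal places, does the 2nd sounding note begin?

note 2 onset = 2b = 839.161ms

1. 0.0ms @ 0 + 839.161ms (2)
2. 839.161ms @ 2 + 839.161ms (2)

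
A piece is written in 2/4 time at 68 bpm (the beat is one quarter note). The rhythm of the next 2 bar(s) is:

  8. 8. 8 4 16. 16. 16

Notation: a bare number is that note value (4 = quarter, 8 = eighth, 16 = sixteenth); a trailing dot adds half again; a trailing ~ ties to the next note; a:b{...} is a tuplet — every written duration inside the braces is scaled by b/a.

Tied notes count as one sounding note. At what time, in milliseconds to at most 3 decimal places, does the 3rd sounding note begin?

note 3 onset = 3/2b = 1323.529ms

1. 0.0ms @ 0 + 661.765ms (3/4)
2. 661.765ms @ 3/4 + 661.765ms (3/4)
3. 1323.529ms @ 3/2 + 441.176ms (1/2)
4. 1764.706ms @ 2 + 882.353ms (1)
5. 2647.059ms @ 3 + 330.882ms (3/8)
6. 2977.941ms @ 27/8 + 330.882ms (3/8)
7. 3308.824ms @ 15/4 + 220.588ms (1/4)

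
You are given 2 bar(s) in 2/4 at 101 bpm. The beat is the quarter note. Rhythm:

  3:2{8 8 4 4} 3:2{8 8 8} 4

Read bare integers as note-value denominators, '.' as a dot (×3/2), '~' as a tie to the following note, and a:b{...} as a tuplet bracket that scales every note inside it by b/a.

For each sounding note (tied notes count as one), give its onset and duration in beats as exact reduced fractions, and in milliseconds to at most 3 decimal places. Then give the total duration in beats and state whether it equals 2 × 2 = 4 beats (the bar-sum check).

1) 0.0ms=0b +198.02ms=1/3b
2) 198.02ms=1/3b +198.02ms=1/3b
3) 396.04ms=2/3b +396.04ms=2/3b
4) 792.079ms=4/3b +396.04ms=2/3b
5) 1188.119ms=2b +198.02ms=1/3b
6) 1386.139ms=7/3b +198.02ms=1/3b
7) 1584.158ms=8/3b +198.02ms=1/3b
8) 1782.178ms=3b +594.059ms=1b
Σ=4b of 4 (101bpm 2/4) — PASS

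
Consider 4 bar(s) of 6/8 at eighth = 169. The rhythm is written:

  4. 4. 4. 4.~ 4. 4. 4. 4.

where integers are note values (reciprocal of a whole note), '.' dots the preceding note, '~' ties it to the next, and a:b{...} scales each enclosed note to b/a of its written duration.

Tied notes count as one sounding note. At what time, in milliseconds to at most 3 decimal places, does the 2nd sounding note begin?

note 2 onset = 3b = 1065.089ms

1. 0.0ms @ 0 + 1065.089ms (3)
2. 1065.089ms @ 3 + 1065.089ms (3)
3. 2130.178ms @ 6 + 1065.089ms (3)
4. 3195.266ms @ 9 + 2130.178ms (6)
5. 5325.444ms @ 15 + 1065.089ms (3)
6. 6390.533ms @ 18 + 1065.089ms (3)
7. 7455.621ms @ 21 + 1065.089ms (3)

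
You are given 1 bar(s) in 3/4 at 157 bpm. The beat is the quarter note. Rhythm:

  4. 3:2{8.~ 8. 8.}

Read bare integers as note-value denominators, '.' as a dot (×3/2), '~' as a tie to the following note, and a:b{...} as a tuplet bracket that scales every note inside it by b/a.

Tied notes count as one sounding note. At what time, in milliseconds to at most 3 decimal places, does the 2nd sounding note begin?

1. 0.0ms @ 0 + 573.248ms (3/2)
2. 573.248ms @ 3/2 + 382.166ms (1)
3. 955.414ms @ 5/2 + 191.083ms (1/2)

note 2 onset = 3/2b = 573.248ms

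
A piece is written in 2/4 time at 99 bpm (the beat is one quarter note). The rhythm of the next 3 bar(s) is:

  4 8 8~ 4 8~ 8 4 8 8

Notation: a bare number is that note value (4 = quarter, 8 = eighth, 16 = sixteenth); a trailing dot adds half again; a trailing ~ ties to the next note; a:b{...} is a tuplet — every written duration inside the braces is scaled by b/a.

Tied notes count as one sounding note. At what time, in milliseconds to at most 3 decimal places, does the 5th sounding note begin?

1. 0.0ms @ 0 + 606.061ms (1)
2. 606.061ms @ 1 + 303.03ms (1/2)
3. 909.091ms @ 3/2 + 909.091ms (3/2)
4. 1818.182ms @ 3 + 606.061ms (1)
5. 2424.242ms @ 4 + 606.061ms (1)
6. 3030.303ms @ 5 + 303.03ms (1/2)
7. 3333.333ms @ 11/2 + 303.03ms (1/2)

note 5 onset = 4b = 2424.242ms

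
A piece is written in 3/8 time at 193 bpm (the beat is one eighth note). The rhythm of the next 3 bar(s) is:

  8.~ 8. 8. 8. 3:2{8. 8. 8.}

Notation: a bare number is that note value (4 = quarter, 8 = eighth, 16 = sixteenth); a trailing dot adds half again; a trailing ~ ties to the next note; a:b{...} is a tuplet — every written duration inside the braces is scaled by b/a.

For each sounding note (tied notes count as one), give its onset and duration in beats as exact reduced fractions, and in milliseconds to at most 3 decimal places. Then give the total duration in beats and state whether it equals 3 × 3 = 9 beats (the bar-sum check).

1) 0.0ms=0b +932.642ms=3b
2) 932.642ms=3b +466.321ms=3/2b
3) 1398.964ms=9/2b +466.321ms=3/2b
4) 1865.285ms=6b +310.881ms=1b
5) 2176.166ms=7b +310.881ms=1b
6) 2487.047ms=8b +310.881ms=1b
Σ=9b of 9 (193bpm 3/8) — PASS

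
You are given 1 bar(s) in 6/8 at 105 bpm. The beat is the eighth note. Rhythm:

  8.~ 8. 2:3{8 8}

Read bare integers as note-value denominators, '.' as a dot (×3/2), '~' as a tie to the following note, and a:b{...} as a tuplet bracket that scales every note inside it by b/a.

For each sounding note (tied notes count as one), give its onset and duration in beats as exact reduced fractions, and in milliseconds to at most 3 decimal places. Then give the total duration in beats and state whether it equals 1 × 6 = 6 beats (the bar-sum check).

1) 0.0ms=0b +1714.286ms=3b
2) 1714.286ms=3b +857.143ms=3/2b
3) 2571.429ms=9/2b +857.143ms=3/2b
Σ=6b of 6 (105bpm 6/8) — PASS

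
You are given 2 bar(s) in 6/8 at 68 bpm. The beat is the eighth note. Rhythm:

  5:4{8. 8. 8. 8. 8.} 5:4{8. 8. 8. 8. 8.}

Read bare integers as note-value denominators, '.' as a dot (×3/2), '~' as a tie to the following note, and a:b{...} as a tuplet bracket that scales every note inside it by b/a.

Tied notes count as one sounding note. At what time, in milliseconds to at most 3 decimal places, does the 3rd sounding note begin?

1. 0.0ms @ 0 + 1058.824ms (6/5)
2. 1058.824ms @ 6/5 + 1058.824ms (6/5)
3. 2117.647ms @ 12/5 + 1058.824ms (6/5)
4. 3176.471ms @ 18/5 + 1058.824ms (6/5)
5. 4235.294ms @ 24/5 + 1058.824ms (6/5)
6. 5294.118ms @ 6 + 1058.824ms (6/5)
7. 6352.941ms @ 36/5 + 1058.824ms (6/5)
8. 7411.765ms @ 42/5 + 1058.824ms (6/5)
9. 8470.588ms @ 48/5 + 1058.824ms (6/5)
10. 9529.412ms @ 54/5 + 1058.824ms (6/5)

note 3 onset = 12/5b = 2117.647ms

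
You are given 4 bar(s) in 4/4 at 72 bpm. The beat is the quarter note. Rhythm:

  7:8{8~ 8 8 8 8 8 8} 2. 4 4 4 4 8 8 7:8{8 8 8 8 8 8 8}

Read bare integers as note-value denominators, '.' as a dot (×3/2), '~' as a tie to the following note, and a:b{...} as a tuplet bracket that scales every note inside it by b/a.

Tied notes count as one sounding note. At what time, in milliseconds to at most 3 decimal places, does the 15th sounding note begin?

note 15 onset = 88/7b = 10476.19ms

1. 0.0ms @ 0 + 952.381ms (8/7)
2. 952.381ms @ 8/7 + 476.19ms (4/7)
3. 1428.571ms @ 12/7 + 476.19ms (4/7)
4. 1904.762ms @ 16/7 + 476.19ms (4/7)
5. 2380.952ms @ 20/7 + 476.19ms (4/7)
6. 2857.143ms @ 24/7 + 476.19ms (4/7)
7. 3333.333ms @ 4 + 2500.0ms (3)
8. 5833.333ms @ 7 + 833.333ms (1)
9. 6666.667ms @ 8 + 833.333ms (1)
10. 7500.0ms @ 9 + 833.333ms (1)
11. 8333.333ms @ 10 + 833.333ms (1)
12. 9166.667ms @ 11 + 416.667ms (1/2)
13. 9583.333ms @ 23/2 + 416.667ms (1/2)
14. 10000.0ms @ 12 + 476.19ms (4/7)
15. 10476.19ms @ 88/7 + 476.19ms (4/7)
16. 10952.381ms @ 92/7 + 476.19ms (4/7)
17. 11428.571ms @ 96/7 + 476.19ms (4/7)
18. 11904.762ms @ 100/7 + 476.19ms (4/7)
19. 12380.952ms @ 104/7 + 476.19ms (4/7)
20. 12857.143ms @ 108/7 + 476.19ms (4/7)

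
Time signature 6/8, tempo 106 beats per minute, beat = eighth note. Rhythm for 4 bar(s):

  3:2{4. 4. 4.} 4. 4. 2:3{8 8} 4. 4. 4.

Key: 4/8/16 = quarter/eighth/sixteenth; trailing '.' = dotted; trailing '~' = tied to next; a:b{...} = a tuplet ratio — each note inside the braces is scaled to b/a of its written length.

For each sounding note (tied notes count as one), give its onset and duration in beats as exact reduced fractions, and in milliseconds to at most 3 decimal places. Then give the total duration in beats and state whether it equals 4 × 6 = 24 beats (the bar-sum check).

1) 0.0ms=0b +1132.075ms=2b
2) 1132.075ms=2b +1132.075ms=2b
3) 2264.151ms=4b +1132.075ms=2b
4) 3396.226ms=6b +1698.113ms=3b
5) 5094.34ms=9b +1698.113ms=3b
6) 6792.453ms=12b +849.057ms=3/2b
7) 7641.509ms=27/2b +849.057ms=3/2b
8) 8490.566ms=15b +1698.113ms=3b
9) 10188.679ms=18b +1698.113ms=3b
10) 11886.792ms=21b +1698.113ms=3b
Σ=24b of 24 (106bpm 6/8) — PASS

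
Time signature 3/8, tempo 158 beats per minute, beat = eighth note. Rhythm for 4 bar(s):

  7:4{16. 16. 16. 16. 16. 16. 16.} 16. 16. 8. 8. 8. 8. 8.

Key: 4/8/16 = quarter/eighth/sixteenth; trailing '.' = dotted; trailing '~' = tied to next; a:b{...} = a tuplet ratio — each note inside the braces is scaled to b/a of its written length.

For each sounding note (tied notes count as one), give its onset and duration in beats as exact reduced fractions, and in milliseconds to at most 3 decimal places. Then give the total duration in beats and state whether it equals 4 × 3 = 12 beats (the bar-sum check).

1) 0.0ms=0b +162.749ms=3/7b
2) 162.749ms=3/7b +162.749ms=3/7b
3) 325.497ms=6/7b +162.749ms=3/7b
4) 488.246ms=9/7b +162.749ms=3/7b
5) 650.995ms=12/7b +162.749ms=3/7b
6) 813.743ms=15/7b +162.749ms=3/7b
7) 976.492ms=18/7b +162.749ms=3/7b
8) 1139.241ms=3b +284.81ms=3/4b
9) 1424.051ms=15/4b +284.81ms=3/4b
10) 1708.861ms=9/2b +569.62ms=3/2b
11) 2278.481ms=6b +569.62ms=3/2b
12) 2848.101ms=15/2b +569.62ms=3/2b
13) 3417.722ms=9b +569.62ms=3/2b
14) 3987.342ms=21/2b +569.62ms=3/2b
Σ=12b of 12 (158bpm 3/8) — PASS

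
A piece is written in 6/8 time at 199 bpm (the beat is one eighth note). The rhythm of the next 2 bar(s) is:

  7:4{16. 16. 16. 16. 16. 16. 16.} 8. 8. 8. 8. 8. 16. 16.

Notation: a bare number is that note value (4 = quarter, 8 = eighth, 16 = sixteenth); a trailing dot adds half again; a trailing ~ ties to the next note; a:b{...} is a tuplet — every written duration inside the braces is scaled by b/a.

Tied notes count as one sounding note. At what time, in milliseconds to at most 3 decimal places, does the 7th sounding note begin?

1. 0.0ms @ 0 + 129.218ms (3/7)
2. 129.218ms @ 3/7 + 129.218ms (3/7)
3. 258.435ms @ 6/7 + 129.218ms (3/7)
4. 387.653ms @ 9/7 + 129.218ms (3/7)
5. 516.87ms @ 12/7 + 129.218ms (3/7)
6. 646.088ms @ 15/7 + 129.218ms (3/7)
7. 775.305ms @ 18/7 + 129.218ms (3/7)
8. 904.523ms @ 3 + 452.261ms (3/2)
9. 1356.784ms @ 9/2 + 452.261ms (3/2)
10. 1809.045ms @ 6 + 452.261ms (3/2)
11. 2261.307ms @ 15/2 + 452.261ms (3/2)
12. 2713.568ms @ 9 + 452.261ms (3/2)
13. 3165.829ms @ 21/2 + 226.131ms (3/4)
14. 3391.96ms @ 45/4 + 226.131ms (3/4)

note 7 onset = 18/7b = 775.305ms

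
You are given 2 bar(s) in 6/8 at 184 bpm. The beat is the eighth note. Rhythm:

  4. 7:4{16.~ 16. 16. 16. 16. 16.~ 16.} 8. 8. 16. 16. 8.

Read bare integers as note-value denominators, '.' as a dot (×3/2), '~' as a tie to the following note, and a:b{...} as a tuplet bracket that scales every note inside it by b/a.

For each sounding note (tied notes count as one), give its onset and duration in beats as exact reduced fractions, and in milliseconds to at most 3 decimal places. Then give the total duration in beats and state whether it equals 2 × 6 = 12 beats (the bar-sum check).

1) 0.0ms=0b +978.261ms=3b
2) 978.261ms=3b +279.503ms=6/7b
3) 1257.764ms=27/7b +139.752ms=3/7b
4) 1397.516ms=30/7b +139.752ms=3/7b
5) 1537.267ms=33/7b +139.752ms=3/7b
6) 1677.019ms=36/7b +279.503ms=6/7b
7) 1956.522ms=6b +489.13ms=3/2b
8) 2445.652ms=15/2b +489.13ms=3/2b
9) 2934.783ms=9b +244.565ms=3/4b
10) 3179.348ms=39/4b +244.565ms=3/4b
11) 3423.913ms=21/2b +489.13ms=3/2b
Σ=12b of 12 (184bpm 6/8) — PASS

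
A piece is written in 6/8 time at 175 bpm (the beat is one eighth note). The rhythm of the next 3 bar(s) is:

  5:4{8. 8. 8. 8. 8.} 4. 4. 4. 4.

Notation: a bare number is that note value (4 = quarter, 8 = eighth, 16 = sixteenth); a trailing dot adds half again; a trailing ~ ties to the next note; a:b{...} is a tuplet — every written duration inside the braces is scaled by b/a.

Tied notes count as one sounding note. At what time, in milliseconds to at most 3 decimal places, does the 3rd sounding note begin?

note 3 onset = 12/5b = 822.857ms

1. 0.0ms @ 0 + 411.429ms (6/5)
2. 411.429ms @ 6/5 + 411.429ms (6/5)
3. 822.857ms @ 12/5 + 411.429ms (6/5)
4. 1234.286ms @ 18/5 + 411.429ms (6/5)
5. 1645.714ms @ 24/5 + 411.429ms (6/5)
6. 2057.143ms @ 6 + 1028.571ms (3)
7. 3085.714ms @ 9 + 1028.571ms (3)
8. 4114.286ms @ 12 + 1028.571ms (3)
9. 5142.857ms @ 15 + 1028.571ms (3)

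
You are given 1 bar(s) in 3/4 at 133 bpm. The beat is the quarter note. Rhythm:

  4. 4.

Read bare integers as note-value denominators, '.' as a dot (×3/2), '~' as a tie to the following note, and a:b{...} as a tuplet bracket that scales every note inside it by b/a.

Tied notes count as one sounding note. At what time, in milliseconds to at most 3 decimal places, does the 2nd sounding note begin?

note 2 onset = 3/2b = 676.692ms

1. 0.0ms @ 0 + 676.692ms (3/2)
2. 676.692ms @ 3/2 + 676.692ms (3/2)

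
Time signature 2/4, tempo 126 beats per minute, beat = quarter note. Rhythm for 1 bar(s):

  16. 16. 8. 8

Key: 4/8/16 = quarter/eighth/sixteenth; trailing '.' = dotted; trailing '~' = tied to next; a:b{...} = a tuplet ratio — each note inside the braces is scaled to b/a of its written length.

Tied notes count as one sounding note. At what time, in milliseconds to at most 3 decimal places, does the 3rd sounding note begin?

note 3 onset = 3/4b = 357.143ms

1. 0.0ms @ 0 + 178.571ms (3/8)
2. 178.571ms @ 3/8 + 178.571ms (3/8)
3. 357.143ms @ 3/4 + 357.143ms (3/4)
4. 714.286ms @ 3/2 + 238.095ms (1/2)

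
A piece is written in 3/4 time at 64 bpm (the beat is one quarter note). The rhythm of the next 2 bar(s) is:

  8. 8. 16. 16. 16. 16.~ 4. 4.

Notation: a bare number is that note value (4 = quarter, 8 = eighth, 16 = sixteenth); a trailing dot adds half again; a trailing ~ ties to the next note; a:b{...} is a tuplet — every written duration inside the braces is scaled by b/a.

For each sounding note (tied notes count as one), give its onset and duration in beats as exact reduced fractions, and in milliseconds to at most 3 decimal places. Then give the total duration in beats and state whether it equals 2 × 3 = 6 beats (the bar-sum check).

1) 0.0ms=0b +703.125ms=3/4b
2) 703.125ms=3/4b +703.125ms=3/4b
3) 1406.25ms=3/2b +351.562ms=3/8b
4) 1757.812ms=15/8b +351.562ms=3/8b
5) 2109.375ms=9/4b +351.562ms=3/8b
6) 2460.938ms=21/8b +1757.812ms=15/8b
7) 4218.75ms=9/2b +1406.25ms=3/2b
Σ=6b of 6 (64bpm 3/4) — PASS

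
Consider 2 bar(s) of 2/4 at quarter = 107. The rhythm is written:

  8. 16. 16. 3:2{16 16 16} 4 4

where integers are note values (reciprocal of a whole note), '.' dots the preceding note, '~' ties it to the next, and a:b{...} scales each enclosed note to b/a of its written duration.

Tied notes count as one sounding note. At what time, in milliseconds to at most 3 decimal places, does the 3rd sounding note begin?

1. 0.0ms @ 0 + 420.561ms (3/4)
2. 420.561ms @ 3/4 + 210.28ms (3/8)
3. 630.841ms @ 9/8 + 210.28ms (3/8)
4. 841.121ms @ 3/2 + 93.458ms (1/6)
5. 934.579ms @ 5/3 + 93.458ms (1/6)
6. 1028.037ms @ 11/6 + 93.458ms (1/6)
7. 1121.495ms @ 2 + 560.748ms (1)
8. 1682.243ms @ 3 + 560.748ms (1)

note 3 onset = 9/8b = 630.841ms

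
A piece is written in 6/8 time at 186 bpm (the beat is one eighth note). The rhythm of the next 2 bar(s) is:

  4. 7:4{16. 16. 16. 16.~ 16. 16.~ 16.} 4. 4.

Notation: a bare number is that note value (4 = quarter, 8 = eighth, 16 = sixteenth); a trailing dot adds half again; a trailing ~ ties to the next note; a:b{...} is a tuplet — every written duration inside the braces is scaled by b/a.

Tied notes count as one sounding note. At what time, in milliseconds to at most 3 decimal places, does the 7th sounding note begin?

note 7 onset = 6b = 1935.484ms

1. 0.0ms @ 0 + 967.742ms (3)
2. 967.742ms @ 3 + 138.249ms (3/7)
3. 1105.991ms @ 24/7 + 138.249ms (3/7)
4. 1244.24ms @ 27/7 + 138.249ms (3/7)
5. 1382.488ms @ 30/7 + 276.498ms (6/7)
6. 1658.986ms @ 36/7 + 276.498ms (6/7)
7. 1935.484ms @ 6 + 967.742ms (3)
8. 2903.226ms @ 9 + 967.742ms (3)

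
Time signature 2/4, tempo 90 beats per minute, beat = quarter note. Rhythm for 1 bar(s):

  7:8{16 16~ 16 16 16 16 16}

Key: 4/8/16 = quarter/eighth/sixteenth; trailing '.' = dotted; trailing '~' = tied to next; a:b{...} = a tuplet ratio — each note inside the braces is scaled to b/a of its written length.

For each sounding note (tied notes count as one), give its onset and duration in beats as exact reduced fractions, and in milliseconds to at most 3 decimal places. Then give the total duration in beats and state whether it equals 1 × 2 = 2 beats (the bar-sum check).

1) 0.0ms=0b +190.476ms=2/7b
2) 190.476ms=2/7b +380.952ms=4/7b
3) 571.429ms=6/7b +190.476ms=2/7b
4) 761.905ms=8/7b +190.476ms=2/7b
5) 952.381ms=10/7b +190.476ms=2/7b
6) 1142.857ms=12/7b +190.476ms=2/7b
Σ=2b of 2 (90bpm 2/4) — PASS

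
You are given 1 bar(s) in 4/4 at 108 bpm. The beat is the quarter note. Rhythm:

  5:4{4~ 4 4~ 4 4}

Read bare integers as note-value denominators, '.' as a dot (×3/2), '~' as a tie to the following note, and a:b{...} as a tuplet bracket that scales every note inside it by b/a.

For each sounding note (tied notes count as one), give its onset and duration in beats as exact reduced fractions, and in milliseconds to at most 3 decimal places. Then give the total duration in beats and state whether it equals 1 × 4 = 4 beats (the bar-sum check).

1) 0.0ms=0b +888.889ms=8/5b
2) 888.889ms=8/5b +888.889ms=8/5b
3) 1777.778ms=16/5b +444.444ms=4/5b
Σ=4b of 4 (108bpm 4/4) — PASS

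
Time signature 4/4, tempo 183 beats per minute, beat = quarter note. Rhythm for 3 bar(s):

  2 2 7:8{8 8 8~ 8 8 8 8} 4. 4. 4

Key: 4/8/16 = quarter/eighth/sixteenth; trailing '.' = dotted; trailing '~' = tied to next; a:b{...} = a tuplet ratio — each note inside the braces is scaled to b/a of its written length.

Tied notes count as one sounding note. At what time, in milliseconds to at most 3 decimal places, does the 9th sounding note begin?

note 9 onset = 8b = 2622.951ms

1. 0.0ms @ 0 + 655.738ms (2)
2. 655.738ms @ 2 + 655.738ms (2)
3. 1311.475ms @ 4 + 187.354ms (4/7)
4. 1498.829ms @ 32/7 + 187.354ms (4/7)
5. 1686.183ms @ 36/7 + 374.707ms (8/7)
6. 2060.89ms @ 44/7 + 187.354ms (4/7)
7. 2248.244ms @ 48/7 + 187.354ms (4/7)
8. 2435.597ms @ 52/7 + 187.354ms (4/7)
9. 2622.951ms @ 8 + 491.803ms (3/2)
10. 3114.754ms @ 19/2 + 491.803ms (3/2)
11. 3606.557ms @ 11 + 327.869ms (1)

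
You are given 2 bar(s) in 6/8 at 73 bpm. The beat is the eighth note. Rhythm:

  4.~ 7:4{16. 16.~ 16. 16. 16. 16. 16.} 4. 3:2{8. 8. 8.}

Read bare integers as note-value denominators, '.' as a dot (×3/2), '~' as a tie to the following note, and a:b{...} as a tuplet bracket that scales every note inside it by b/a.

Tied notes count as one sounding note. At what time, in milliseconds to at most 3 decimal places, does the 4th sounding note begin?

note 4 onset = 33/7b = 3874.755ms

1. 0.0ms @ 0 + 2818.004ms (24/7)
2. 2818.004ms @ 24/7 + 704.501ms (6/7)
3. 3522.505ms @ 30/7 + 352.25ms (3/7)
4. 3874.755ms @ 33/7 + 352.25ms (3/7)
5. 4227.006ms @ 36/7 + 352.25ms (3/7)
6. 4579.256ms @ 39/7 + 352.25ms (3/7)
7. 4931.507ms @ 6 + 2465.753ms (3)
8. 7397.26ms @ 9 + 821.918ms (1)
9. 8219.178ms @ 10 + 821.918ms (1)
10. 9041.096ms @ 11 + 821.918ms (1)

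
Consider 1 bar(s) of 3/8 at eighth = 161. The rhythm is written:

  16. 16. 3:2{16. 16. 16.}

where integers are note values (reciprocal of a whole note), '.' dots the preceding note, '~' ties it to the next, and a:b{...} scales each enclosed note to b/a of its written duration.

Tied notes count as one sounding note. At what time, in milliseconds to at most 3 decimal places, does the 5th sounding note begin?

note 5 onset = 5/2b = 931.677ms

1. 0.0ms @ 0 + 279.503ms (3/4)
2. 279.503ms @ 3/4 + 279.503ms (3/4)
3. 559.006ms @ 3/2 + 186.335ms (1/2)
4. 745.342ms @ 2 + 186.335ms (1/2)
5. 931.677ms @ 5/2 + 186.335ms (1/2)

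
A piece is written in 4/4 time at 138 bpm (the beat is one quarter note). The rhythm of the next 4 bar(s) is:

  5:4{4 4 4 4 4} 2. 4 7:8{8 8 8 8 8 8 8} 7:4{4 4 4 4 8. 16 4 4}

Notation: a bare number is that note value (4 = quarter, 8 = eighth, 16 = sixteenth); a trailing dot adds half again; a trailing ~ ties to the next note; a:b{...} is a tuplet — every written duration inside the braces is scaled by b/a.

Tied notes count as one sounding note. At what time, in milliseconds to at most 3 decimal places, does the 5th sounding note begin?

note 5 onset = 16/5b = 1391.304ms

1. 0.0ms @ 0 + 347.826ms (4/5)
2. 347.826ms @ 4/5 + 347.826ms (4/5)
3. 695.652ms @ 8/5 + 347.826ms (4/5)
4. 1043.478ms @ 12/5 + 347.826ms (4/5)
5. 1391.304ms @ 16/5 + 347.826ms (4/5)
6. 1739.13ms @ 4 + 1304.348ms (3)
7. 3043.478ms @ 7 + 434.783ms (1)
8. 3478.261ms @ 8 + 248.447ms (4/7)
9. 3726.708ms @ 60/7 + 248.447ms (4/7)
10. 3975.155ms @ 64/7 + 248.447ms (4/7)
11. 4223.602ms @ 68/7 + 248.447ms (4/7)
12. 4472.05ms @ 72/7 + 248.447ms (4/7)
13. 4720.497ms @ 76/7 + 248.447ms (4/7)
14. 4968.944ms @ 80/7 + 248.447ms (4/7)
15. 5217.391ms @ 12 + 248.447ms (4/7)
16. 5465.839ms @ 88/7 + 248.447ms (4/7)
17. 5714.286ms @ 92/7 + 248.447ms (4/7)
18. 5962.733ms @ 96/7 + 248.447ms (4/7)
19. 6211.18ms @ 100/7 + 186.335ms (3/7)
20. 6397.516ms @ 103/7 + 62.112ms (1/7)
21. 6459.627ms @ 104/7 + 248.447ms (4/7)
22. 6708.075ms @ 108/7 + 248.447ms (4/7)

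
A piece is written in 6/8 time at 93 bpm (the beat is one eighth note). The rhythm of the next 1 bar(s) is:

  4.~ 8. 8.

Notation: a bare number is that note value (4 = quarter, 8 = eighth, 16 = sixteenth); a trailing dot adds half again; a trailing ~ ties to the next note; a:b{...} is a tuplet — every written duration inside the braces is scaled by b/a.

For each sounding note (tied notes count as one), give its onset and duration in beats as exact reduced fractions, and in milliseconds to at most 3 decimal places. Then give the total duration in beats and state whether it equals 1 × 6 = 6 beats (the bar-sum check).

1) 0.0ms=0b +2903.226ms=9/2b
2) 2903.226ms=9/2b +967.742ms=3/2b
Σ=6b of 6 (93bpm 6/8) — PASS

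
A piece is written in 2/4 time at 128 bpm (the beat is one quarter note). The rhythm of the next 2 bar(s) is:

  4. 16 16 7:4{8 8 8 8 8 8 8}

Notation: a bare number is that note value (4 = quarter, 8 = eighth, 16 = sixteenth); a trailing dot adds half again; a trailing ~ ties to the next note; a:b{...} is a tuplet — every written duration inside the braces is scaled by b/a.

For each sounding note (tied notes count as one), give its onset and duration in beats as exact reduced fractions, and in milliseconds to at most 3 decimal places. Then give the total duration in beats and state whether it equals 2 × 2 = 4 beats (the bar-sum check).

1) 0.0ms=0b +703.125ms=3/2b
2) 703.125ms=3/2b +117.188ms=1/4b
3) 820.312ms=7/4b +117.188ms=1/4b
4) 937.5ms=2b +133.929ms=2/7b
5) 1071.429ms=16/7b +133.929ms=2/7b
6) 1205.357ms=18/7b +133.929ms=2/7b
7) 1339.286ms=20/7b +133.929ms=2/7b
8) 1473.214ms=22/7b +133.929ms=2/7b
9) 1607.143ms=24/7b +133.929ms=2/7b
10) 1741.071ms=26/7b +133.929ms=2/7b
Σ=4b of 4 (128bpm 2/4) — PASS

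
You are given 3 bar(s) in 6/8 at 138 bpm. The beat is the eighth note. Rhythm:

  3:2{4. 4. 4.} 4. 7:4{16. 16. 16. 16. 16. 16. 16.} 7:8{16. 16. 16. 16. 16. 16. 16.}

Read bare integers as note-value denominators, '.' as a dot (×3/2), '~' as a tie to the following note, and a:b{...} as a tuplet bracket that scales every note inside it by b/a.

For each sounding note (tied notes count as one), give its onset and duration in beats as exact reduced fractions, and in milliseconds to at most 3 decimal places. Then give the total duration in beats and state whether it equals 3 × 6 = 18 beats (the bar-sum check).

1) 0.0ms=0b +869.565ms=2b
2) 869.565ms=2b +869.565ms=2b
3) 1739.13ms=4b +869.565ms=2b
4) 2608.696ms=6b +1304.348ms=3b
5) 3913.043ms=9b +186.335ms=3/7b
6) 4099.379ms=66/7b +186.335ms=3/7b
7) 4285.714ms=69/7b +186.335ms=3/7b
8) 4472.05ms=72/7b +186.335ms=3/7b
9) 4658.385ms=75/7b +186.335ms=3/7b
10) 4844.72ms=78/7b +186.335ms=3/7b
11) 5031.056ms=81/7b +186.335ms=3/7b
12) 5217.391ms=12b +372.671ms=6/7b
13) 5590.062ms=90/7b +372.671ms=6/7b
14) 5962.733ms=96/7b +372.671ms=6/7b
15) 6335.404ms=102/7b +372.671ms=6/7b
16) 6708.075ms=108/7b +372.671ms=6/7b
17) 7080.745ms=114/7b +372.671ms=6/7b
18) 7453.416ms=120/7b +372.671ms=6/7b
Σ=18b of 18 (138bpm 6/8) — PASS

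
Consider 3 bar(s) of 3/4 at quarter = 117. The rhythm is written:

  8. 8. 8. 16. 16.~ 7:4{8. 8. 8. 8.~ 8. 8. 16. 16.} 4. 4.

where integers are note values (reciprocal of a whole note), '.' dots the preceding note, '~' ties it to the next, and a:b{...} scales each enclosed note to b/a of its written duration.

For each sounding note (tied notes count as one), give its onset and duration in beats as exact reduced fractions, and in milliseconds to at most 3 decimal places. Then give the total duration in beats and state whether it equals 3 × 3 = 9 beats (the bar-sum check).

1) 0.0ms=0b +384.615ms=3/4b
2) 384.615ms=3/4b +384.615ms=3/4b
3) 769.231ms=3/2b +384.615ms=3/4b
4) 1153.846ms=9/4b +192.308ms=3/8b
5) 1346.154ms=21/8b +412.088ms=45/56b
6) 1758.242ms=24/7b +219.78ms=3/7b
7) 1978.022ms=27/7b +219.78ms=3/7b
8) 2197.802ms=30/7b +439.56ms=6/7b
9) 2637.363ms=36/7b +219.78ms=3/7b
10) 2857.143ms=39/7b +109.89ms=3/14b
11) 2967.033ms=81/14b +109.89ms=3/14b
12) 3076.923ms=6b +769.231ms=3/2b
13) 3846.154ms=15/2b +769.231ms=3/2b
Σ=9b of 9 (117bpm 3/4) — PASS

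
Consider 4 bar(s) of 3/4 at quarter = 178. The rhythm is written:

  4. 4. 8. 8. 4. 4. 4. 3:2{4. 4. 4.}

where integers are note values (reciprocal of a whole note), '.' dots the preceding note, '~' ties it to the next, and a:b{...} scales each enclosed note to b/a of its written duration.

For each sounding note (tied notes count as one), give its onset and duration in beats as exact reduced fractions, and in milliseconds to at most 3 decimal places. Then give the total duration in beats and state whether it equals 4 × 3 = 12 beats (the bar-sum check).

1) 0.0ms=0b +505.618ms=3/2b
2) 505.618ms=3/2b +505.618ms=3/2b
3) 1011.236ms=3b +252.809ms=3/4b
4) 1264.045ms=15/4b +252.809ms=3/4b
5) 1516.854ms=9/2b +505.618ms=3/2b
6) 2022.472ms=6b +505.618ms=3/2b
7) 2528.09ms=15/2b +505.618ms=3/2b
8) 3033.708ms=9b +337.079ms=1b
9) 3370.787ms=10b +337.079ms=1b
10) 3707.865ms=11b +337.079ms=1b
Σ=12b of 12 (178bpm 3/4) — PASS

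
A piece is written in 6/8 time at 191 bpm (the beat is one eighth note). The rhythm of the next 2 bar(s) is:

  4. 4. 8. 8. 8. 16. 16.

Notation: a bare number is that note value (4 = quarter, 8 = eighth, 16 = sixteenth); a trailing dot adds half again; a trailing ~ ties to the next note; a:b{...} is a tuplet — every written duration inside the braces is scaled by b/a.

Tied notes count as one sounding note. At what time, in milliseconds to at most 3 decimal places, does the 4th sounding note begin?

note 4 onset = 15/2b = 2356.021ms

1. 0.0ms @ 0 + 942.408ms (3)
2. 942.408ms @ 3 + 942.408ms (3)
3. 1884.817ms @ 6 + 471.204ms (3/2)
4. 2356.021ms @ 15/2 + 471.204ms (3/2)
5. 2827.225ms @ 9 + 471.204ms (3/2)
6. 3298.429ms @ 21/2 + 235.602ms (3/4)
7. 3534.031ms @ 45/4 + 235.602ms (3/4)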